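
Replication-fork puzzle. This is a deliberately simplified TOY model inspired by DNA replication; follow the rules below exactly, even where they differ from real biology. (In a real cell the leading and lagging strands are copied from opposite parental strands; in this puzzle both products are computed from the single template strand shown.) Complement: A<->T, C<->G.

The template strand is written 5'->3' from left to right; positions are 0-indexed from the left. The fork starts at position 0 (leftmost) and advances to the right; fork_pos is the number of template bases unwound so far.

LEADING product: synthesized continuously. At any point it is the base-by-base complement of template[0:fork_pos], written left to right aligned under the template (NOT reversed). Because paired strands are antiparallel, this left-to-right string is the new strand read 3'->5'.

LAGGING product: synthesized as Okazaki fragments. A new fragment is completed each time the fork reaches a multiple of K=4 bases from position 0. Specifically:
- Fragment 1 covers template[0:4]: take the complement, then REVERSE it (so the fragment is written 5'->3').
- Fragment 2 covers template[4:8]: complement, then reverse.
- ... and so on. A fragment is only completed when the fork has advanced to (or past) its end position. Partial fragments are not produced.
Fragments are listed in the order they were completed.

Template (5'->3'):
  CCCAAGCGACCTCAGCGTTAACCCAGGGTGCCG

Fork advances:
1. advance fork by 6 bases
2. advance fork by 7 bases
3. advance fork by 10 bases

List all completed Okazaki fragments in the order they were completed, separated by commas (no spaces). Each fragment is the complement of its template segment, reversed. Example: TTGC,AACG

Answer: TGGG,CGCT,AGGT,GCTG,TAAC

Derivation:
Step 1: advance 6 -> fork_pos = 0 + 6 = 6. Reached multiple(s) of 4: 4 -> fragment 1 completed (1 total).
Step 2: advance 7 -> fork_pos = 6 + 7 = 13. Reached multiple(s) of 4: 8, 12 -> fragments 2-3 completed (3 total).
Step 3: advance 10 -> fork_pos = 13 + 10 = 23. Reached multiple(s) of 4: 16, 20 -> fragments 4-5 completed (5 total).
Final fork_pos = 23, so 5 fragment(s) are complete. Build each: template segment -> complement -> reverse.
Fragment 1: template[0:4] = CCCA -> complement GGGT -> reversed TGGG
Fragment 2: template[4:8] = AGCG -> complement TCGC -> reversed CGCT
Fragment 3: template[8:12] = ACCT -> complement TGGA -> reversed AGGT
Fragment 4: template[12:16] = CAGC -> complement GTCG -> reversed GCTG
Fragment 5: template[16:20] = GTTA -> complement CAAT -> reversed TAAC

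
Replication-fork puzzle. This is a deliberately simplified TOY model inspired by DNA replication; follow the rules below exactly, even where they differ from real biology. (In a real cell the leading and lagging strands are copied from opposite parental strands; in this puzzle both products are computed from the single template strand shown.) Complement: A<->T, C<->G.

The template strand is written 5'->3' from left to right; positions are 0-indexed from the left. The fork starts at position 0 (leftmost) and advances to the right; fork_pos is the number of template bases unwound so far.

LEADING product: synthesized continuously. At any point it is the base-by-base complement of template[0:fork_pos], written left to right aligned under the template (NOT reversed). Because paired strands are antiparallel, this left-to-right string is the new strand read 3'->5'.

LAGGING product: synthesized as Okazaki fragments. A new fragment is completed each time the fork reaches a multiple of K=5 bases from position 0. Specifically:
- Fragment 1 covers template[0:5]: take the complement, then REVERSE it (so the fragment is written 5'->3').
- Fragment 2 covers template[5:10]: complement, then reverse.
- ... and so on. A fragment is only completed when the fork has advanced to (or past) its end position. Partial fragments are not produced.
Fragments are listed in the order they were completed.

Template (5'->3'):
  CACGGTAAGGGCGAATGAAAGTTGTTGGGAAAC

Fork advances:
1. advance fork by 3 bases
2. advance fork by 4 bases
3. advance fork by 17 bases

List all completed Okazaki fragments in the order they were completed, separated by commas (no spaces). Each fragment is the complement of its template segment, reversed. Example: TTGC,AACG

Step 1: advance 3 -> fork_pos = 0 + 3 = 3. Next multiple of 5 is 5 (not reached); still 0 fragment(s).
Step 2: advance 4 -> fork_pos = 3 + 4 = 7. Reached multiple(s) of 5: 5 -> fragment 1 completed (1 total).
Step 3: advance 17 -> fork_pos = 7 + 17 = 24. Reached multiple(s) of 5: 10, 15, 20 -> fragments 2-4 completed (4 total).
Final fork_pos = 24, so 4 fragment(s) are complete. Build each: template segment -> complement -> reverse.
Fragment 1: template[0:5] = CACGG -> complement GTGCC -> reversed CCGTG
Fragment 2: template[5:10] = TAAGG -> complement ATTCC -> reversed CCTTA
Fragment 3: template[10:15] = GCGAA -> complement CGCTT -> reversed TTCGC
Fragment 4: template[15:20] = TGAAA -> complement ACTTT -> reversed TTTCA

Answer: CCGTG,CCTTA,TTCGC,TTTCA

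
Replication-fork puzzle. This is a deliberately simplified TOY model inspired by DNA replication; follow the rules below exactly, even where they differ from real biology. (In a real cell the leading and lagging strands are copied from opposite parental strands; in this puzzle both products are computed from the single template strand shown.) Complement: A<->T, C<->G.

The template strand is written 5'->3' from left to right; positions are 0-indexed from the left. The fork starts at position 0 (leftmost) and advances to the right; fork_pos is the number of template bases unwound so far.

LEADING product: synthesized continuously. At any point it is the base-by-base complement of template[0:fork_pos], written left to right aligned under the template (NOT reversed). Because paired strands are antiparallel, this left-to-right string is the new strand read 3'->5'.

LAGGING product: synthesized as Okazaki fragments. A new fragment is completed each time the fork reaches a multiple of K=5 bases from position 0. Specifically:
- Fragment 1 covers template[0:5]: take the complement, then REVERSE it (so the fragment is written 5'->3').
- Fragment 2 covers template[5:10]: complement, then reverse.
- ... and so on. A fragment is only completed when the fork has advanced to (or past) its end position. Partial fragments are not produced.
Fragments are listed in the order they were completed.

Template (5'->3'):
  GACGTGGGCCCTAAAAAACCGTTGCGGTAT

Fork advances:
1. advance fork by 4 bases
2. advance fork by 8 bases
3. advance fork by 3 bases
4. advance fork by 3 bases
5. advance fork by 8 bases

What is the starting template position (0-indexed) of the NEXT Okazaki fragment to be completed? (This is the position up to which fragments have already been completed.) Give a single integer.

Answer: 25

Derivation:
Step 1: advance 4 -> fork_pos = 0 + 4 = 4. Next multiple of 5 is 5 (not reached); still 0 fragment(s).
Step 2: advance 8 -> fork_pos = 4 + 8 = 12. Reached multiple(s) of 5: 5, 10 -> fragments 1-2 completed (2 total).
Step 3: advance 3 -> fork_pos = 12 + 3 = 15. Reached multiple(s) of 5: 15 -> fragment 3 completed (3 total).
Step 4: advance 3 -> fork_pos = 15 + 3 = 18. Next multiple of 5 is 20 (not reached); still 3 fragment(s).
Step 5: advance 8 -> fork_pos = 18 + 8 = 26. Reached multiple(s) of 5: 20, 25 -> fragments 4-5 completed (5 total).
5 fragment(s) completed, covering template[0:25] (5 x 5 = 25). The next fragment, fragment 6, covers template[25:30], so it starts at position 25.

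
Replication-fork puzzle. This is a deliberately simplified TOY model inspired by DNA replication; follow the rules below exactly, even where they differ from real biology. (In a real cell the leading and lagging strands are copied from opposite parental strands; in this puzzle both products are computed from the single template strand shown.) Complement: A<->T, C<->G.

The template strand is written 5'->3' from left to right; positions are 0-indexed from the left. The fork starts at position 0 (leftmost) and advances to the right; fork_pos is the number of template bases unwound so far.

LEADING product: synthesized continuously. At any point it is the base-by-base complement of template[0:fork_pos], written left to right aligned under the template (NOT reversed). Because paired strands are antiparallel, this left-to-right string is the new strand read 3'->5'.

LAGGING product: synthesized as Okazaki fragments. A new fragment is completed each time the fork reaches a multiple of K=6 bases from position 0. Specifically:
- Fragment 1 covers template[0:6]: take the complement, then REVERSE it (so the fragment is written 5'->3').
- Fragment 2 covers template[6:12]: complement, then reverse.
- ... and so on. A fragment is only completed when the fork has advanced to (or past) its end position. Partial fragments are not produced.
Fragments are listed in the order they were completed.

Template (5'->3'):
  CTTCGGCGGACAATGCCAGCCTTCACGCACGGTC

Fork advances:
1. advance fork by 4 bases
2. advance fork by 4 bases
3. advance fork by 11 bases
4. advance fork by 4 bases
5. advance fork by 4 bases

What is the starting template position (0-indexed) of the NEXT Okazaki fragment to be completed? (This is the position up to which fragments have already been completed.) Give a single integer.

Step 1: advance 4 -> fork_pos = 0 + 4 = 4. Next multiple of 6 is 6 (not reached); still 0 fragment(s).
Step 2: advance 4 -> fork_pos = 4 + 4 = 8. Reached multiple(s) of 6: 6 -> fragment 1 completed (1 total).
Step 3: advance 11 -> fork_pos = 8 + 11 = 19. Reached multiple(s) of 6: 12, 18 -> fragments 2-3 completed (3 total).
Step 4: advance 4 -> fork_pos = 19 + 4 = 23. Next multiple of 6 is 24 (not reached); still 3 fragment(s).
Step 5: advance 4 -> fork_pos = 23 + 4 = 27. Reached multiple(s) of 6: 24 -> fragment 4 completed (4 total).
4 fragment(s) completed, covering template[0:24] (4 x 6 = 24). The next fragment, fragment 5, covers template[24:30], so it starts at position 24.

Answer: 24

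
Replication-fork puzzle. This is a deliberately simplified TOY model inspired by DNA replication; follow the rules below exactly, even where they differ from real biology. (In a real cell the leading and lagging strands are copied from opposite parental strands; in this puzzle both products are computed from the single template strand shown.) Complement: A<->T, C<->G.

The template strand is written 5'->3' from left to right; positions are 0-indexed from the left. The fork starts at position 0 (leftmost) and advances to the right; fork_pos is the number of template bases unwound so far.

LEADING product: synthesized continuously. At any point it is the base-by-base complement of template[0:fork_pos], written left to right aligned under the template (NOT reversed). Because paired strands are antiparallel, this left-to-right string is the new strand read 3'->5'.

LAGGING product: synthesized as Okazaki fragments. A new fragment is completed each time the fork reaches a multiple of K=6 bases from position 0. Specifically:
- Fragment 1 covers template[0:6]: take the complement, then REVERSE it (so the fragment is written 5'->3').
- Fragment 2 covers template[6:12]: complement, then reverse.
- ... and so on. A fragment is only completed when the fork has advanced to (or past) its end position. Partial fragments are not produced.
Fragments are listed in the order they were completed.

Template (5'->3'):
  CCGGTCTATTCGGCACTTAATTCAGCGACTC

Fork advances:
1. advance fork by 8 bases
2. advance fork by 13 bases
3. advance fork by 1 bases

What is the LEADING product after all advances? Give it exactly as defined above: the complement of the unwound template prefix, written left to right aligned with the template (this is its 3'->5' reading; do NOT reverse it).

Step 1: advance 8 -> fork_pos = 0 + 8 = 8.
Step 2: advance 13 -> fork_pos = 8 + 13 = 21.
Step 3: advance 1 -> fork_pos = 21 + 1 = 22.
Unwound prefix: template[0:22] = CCGGTCTATTCGGCACTTAATT
Complement it base by base (A<->T, C<->G), keeping left-to-right order:
  [0:5] CCGGT -> GGCCA
  [5:10] CTATT -> GATAA
  [10:15] CGGCA -> GCCGT
  [15:20] CTTAA -> GAATT
  [20:22] TT -> AA
Concatenate: GGCCAGATAAGCCGTGAATTAA (length 22; written aligned with the template, i.e. 3'->5').

Answer: GGCCAGATAAGCCGTGAATTAA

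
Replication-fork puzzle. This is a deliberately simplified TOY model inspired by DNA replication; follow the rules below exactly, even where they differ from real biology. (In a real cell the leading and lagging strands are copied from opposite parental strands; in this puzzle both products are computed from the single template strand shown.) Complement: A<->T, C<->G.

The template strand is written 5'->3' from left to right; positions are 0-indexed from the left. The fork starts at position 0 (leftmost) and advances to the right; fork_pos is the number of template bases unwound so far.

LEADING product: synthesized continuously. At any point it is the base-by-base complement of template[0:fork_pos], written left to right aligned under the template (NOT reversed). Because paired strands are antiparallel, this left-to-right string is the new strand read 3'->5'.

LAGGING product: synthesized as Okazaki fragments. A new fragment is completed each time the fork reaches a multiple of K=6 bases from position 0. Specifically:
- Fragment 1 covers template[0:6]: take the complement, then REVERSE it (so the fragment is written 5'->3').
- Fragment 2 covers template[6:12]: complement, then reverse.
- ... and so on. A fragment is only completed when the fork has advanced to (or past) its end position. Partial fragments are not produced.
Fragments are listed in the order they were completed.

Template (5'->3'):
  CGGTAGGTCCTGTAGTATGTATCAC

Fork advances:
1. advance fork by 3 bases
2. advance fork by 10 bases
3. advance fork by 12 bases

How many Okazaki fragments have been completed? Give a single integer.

Answer: 4

Derivation:
Step 1: advance 3 -> fork_pos = 0 + 3 = 3. Next multiple of 6 is 6 (not reached); still 0 fragment(s).
Step 2: advance 10 -> fork_pos = 3 + 10 = 13. Reached multiple(s) of 6: 6, 12 -> fragments 1-2 completed (2 total).
Step 3: advance 12 -> fork_pos = 13 + 12 = 25. Reached multiple(s) of 6: 18, 24 -> fragments 3-4 completed (4 total).
Check: final fork_pos = 25; the multiples of 6 that are <= 25 are 6..24 -> 25 // 6 = 4 completed fragment(s).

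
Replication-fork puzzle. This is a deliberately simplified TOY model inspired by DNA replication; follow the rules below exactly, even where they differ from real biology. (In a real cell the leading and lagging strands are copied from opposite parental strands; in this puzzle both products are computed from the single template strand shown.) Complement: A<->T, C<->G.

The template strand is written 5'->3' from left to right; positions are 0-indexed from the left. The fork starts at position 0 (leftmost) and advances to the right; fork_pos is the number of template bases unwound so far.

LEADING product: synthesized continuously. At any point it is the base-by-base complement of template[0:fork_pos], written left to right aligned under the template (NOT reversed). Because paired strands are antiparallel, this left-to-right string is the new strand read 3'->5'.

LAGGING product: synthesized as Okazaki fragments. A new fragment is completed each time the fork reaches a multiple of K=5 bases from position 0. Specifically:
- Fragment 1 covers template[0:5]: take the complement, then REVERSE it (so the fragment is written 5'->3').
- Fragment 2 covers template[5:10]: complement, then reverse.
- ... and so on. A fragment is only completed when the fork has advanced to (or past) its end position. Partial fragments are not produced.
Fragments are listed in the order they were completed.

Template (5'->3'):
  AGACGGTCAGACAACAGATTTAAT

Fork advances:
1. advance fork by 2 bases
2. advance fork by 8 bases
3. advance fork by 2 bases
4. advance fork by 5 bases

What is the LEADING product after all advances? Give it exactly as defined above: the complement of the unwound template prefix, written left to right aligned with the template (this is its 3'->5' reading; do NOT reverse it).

Step 1: advance 2 -> fork_pos = 0 + 2 = 2.
Step 2: advance 8 -> fork_pos = 2 + 8 = 10.
Step 3: advance 2 -> fork_pos = 10 + 2 = 12.
Step 4: advance 5 -> fork_pos = 12 + 5 = 17.
Unwound prefix: template[0:17] = AGACGGTCAGACAACAG
Complement it base by base (A<->T, C<->G), keeping left-to-right order:
  [0:5] AGACG -> TCTGC
  [5:10] GTCAG -> CAGTC
  [10:15] ACAAC -> TGTTG
  [15:17] AG -> TC
Concatenate: TCTGCCAGTCTGTTGTC (length 17; written aligned with the template, i.e. 3'->5').

Answer: TCTGCCAGTCTGTTGTC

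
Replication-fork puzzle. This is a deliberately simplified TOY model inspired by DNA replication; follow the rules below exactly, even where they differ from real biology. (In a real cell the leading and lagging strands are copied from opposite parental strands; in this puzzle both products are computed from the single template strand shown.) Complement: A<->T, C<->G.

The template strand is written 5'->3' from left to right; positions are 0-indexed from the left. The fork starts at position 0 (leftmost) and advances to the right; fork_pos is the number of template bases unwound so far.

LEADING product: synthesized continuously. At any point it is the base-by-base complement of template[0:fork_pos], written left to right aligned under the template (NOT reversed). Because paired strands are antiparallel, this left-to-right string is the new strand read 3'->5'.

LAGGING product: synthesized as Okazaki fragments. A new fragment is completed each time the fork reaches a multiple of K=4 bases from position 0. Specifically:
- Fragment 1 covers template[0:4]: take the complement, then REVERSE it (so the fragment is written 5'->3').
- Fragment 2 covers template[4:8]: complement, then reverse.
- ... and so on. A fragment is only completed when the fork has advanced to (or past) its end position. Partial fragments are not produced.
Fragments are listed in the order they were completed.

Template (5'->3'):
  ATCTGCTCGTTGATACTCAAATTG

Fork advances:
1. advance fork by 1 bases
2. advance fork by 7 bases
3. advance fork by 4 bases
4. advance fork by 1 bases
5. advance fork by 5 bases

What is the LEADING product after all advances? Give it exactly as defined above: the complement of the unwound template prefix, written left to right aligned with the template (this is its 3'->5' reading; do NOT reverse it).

Answer: TAGACGAGCAACTATGAG

Derivation:
Step 1: advance 1 -> fork_pos = 0 + 1 = 1.
Step 2: advance 7 -> fork_pos = 1 + 7 = 8.
Step 3: advance 4 -> fork_pos = 8 + 4 = 12.
Step 4: advance 1 -> fork_pos = 12 + 1 = 13.
Step 5: advance 5 -> fork_pos = 13 + 5 = 18.
Unwound prefix: template[0:18] = ATCTGCTCGTTGATACTC
Complement it base by base (A<->T, C<->G), keeping left-to-right order:
  [0:5] ATCTG -> TAGAC
  [5:10] CTCGT -> GAGCA
  [10:15] TGATA -> ACTAT
  [15:18] CTC -> GAG
Concatenate: TAGACGAGCAACTATGAG (length 18; written aligned with the template, i.e. 3'->5').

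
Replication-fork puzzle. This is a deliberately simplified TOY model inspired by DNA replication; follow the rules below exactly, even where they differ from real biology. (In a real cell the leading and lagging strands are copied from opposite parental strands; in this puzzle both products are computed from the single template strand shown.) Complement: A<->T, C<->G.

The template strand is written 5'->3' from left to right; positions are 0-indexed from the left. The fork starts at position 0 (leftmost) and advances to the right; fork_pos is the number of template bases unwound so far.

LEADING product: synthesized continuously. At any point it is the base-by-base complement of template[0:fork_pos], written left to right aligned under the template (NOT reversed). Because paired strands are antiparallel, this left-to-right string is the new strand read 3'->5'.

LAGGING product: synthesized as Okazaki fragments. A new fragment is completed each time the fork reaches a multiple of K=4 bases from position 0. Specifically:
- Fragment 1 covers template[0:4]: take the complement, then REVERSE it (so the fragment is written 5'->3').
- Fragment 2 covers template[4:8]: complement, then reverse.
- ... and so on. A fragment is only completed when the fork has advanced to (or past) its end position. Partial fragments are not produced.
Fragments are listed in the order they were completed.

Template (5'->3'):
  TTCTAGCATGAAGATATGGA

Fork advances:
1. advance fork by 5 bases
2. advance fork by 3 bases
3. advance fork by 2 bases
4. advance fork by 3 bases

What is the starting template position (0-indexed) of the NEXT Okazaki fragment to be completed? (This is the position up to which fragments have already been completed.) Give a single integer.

Step 1: advance 5 -> fork_pos = 0 + 5 = 5. Reached multiple(s) of 4: 4 -> fragment 1 completed (1 total).
Step 2: advance 3 -> fork_pos = 5 + 3 = 8. Reached multiple(s) of 4: 8 -> fragment 2 completed (2 total).
Step 3: advance 2 -> fork_pos = 8 + 2 = 10. Next multiple of 4 is 12 (not reached); still 2 fragment(s).
Step 4: advance 3 -> fork_pos = 10 + 3 = 13. Reached multiple(s) of 4: 12 -> fragment 3 completed (3 total).
3 fragment(s) completed, covering template[0:12] (3 x 4 = 12). The next fragment, fragment 4, covers template[12:16], so it starts at position 12.

Answer: 12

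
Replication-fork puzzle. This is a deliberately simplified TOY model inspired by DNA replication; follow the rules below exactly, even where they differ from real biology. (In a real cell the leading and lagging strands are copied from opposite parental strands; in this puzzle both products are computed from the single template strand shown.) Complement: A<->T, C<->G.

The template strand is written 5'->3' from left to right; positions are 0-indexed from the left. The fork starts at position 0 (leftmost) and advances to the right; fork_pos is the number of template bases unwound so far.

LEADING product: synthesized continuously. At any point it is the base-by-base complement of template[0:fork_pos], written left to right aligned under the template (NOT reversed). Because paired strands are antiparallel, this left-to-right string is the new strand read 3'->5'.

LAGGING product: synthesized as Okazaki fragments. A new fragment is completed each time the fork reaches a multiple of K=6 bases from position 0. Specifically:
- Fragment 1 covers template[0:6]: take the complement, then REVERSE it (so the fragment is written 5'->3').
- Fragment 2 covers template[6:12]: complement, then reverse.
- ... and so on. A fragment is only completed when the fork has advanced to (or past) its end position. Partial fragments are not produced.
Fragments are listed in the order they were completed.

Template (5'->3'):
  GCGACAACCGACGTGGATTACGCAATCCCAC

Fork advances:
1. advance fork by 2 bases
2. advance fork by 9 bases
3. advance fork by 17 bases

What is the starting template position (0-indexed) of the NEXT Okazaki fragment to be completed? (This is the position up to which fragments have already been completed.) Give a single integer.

Step 1: advance 2 -> fork_pos = 0 + 2 = 2. Next multiple of 6 is 6 (not reached); still 0 fragment(s).
Step 2: advance 9 -> fork_pos = 2 + 9 = 11. Reached multiple(s) of 6: 6 -> fragment 1 completed (1 total).
Step 3: advance 17 -> fork_pos = 11 + 17 = 28. Reached multiple(s) of 6: 12, 18, 24 -> fragments 2-4 completed (4 total).
4 fragment(s) completed, covering template[0:24] (4 x 6 = 24). The next fragment, fragment 5, covers template[24:30], so it starts at position 24.

Answer: 24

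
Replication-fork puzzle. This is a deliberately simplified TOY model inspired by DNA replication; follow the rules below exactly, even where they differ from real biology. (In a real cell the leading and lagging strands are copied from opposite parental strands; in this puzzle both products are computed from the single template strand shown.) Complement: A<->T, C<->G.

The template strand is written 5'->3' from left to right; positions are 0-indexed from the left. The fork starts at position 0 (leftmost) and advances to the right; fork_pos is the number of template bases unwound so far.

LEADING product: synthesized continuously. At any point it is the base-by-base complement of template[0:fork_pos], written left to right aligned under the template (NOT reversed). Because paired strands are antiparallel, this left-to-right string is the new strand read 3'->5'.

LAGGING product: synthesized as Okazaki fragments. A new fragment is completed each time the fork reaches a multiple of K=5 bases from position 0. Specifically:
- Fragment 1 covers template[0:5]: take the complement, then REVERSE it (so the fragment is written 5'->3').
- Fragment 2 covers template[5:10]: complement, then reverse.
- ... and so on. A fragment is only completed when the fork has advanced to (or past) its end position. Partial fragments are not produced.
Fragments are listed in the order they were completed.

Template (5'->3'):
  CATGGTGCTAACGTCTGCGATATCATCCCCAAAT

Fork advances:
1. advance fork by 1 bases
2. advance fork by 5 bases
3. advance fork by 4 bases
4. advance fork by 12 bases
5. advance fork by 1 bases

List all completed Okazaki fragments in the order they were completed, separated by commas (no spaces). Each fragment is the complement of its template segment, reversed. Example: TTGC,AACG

Answer: CCATG,TAGCA,GACGT,TCGCA

Derivation:
Step 1: advance 1 -> fork_pos = 0 + 1 = 1. Next multiple of 5 is 5 (not reached); still 0 fragment(s).
Step 2: advance 5 -> fork_pos = 1 + 5 = 6. Reached multiple(s) of 5: 5 -> fragment 1 completed (1 total).
Step 3: advance 4 -> fork_pos = 6 + 4 = 10. Reached multiple(s) of 5: 10 -> fragment 2 completed (2 total).
Step 4: advance 12 -> fork_pos = 10 + 12 = 22. Reached multiple(s) of 5: 15, 20 -> fragments 3-4 completed (4 total).
Step 5: advance 1 -> fork_pos = 22 + 1 = 23. Next multiple of 5 is 25 (not reached); still 4 fragment(s).
Final fork_pos = 23, so 4 fragment(s) are complete. Build each: template segment -> complement -> reverse.
Fragment 1: template[0:5] = CATGG -> complement GTACC -> reversed CCATG
Fragment 2: template[5:10] = TGCTA -> complement ACGAT -> reversed TAGCA
Fragment 3: template[10:15] = ACGTC -> complement TGCAG -> reversed GACGT
Fragment 4: template[15:20] = TGCGA -> complement ACGCT -> reversed TCGCA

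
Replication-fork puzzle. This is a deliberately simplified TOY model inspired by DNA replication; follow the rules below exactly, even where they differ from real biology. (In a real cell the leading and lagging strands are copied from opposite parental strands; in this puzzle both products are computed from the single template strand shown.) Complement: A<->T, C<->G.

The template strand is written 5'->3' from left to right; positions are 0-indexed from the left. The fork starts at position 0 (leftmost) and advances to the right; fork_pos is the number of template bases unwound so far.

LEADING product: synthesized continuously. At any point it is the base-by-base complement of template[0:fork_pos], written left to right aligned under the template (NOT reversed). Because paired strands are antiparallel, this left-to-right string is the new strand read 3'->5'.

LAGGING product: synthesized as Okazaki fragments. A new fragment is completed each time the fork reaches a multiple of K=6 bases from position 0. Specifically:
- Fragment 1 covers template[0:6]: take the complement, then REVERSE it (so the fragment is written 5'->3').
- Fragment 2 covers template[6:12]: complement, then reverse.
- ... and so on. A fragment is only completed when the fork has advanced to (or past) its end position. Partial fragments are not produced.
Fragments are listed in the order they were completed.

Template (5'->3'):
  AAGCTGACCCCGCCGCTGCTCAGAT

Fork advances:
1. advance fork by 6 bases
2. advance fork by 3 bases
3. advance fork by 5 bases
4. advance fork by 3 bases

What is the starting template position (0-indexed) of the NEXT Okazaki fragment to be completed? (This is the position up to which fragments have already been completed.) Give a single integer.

Step 1: advance 6 -> fork_pos = 0 + 6 = 6. Reached multiple(s) of 6: 6 -> fragment 1 completed (1 total).
Step 2: advance 3 -> fork_pos = 6 + 3 = 9. Next multiple of 6 is 12 (not reached); still 1 fragment(s).
Step 3: advance 5 -> fork_pos = 9 + 5 = 14. Reached multiple(s) of 6: 12 -> fragment 2 completed (2 total).
Step 4: advance 3 -> fork_pos = 14 + 3 = 17. Next multiple of 6 is 18 (not reached); still 2 fragment(s).
2 fragment(s) completed, covering template[0:12] (2 x 6 = 12). The next fragment, fragment 3, covers template[12:18], so it starts at position 12.

Answer: 12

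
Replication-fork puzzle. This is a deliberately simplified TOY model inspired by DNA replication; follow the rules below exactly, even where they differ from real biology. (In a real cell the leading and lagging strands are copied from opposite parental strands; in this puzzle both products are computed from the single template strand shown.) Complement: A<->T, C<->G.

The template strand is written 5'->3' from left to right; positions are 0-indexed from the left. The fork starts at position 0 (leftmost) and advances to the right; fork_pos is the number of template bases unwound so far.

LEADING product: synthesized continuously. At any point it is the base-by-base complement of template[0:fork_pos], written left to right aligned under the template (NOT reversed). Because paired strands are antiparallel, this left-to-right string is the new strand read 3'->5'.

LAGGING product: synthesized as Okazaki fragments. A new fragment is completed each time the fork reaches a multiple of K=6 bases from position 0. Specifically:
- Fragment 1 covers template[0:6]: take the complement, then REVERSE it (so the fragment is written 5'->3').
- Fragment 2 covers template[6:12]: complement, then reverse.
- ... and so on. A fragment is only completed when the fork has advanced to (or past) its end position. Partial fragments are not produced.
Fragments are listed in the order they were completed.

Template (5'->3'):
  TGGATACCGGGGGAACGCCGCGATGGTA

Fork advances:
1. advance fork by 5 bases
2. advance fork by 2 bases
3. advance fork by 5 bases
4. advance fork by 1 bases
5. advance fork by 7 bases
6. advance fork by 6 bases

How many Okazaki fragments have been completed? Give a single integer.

Step 1: advance 5 -> fork_pos = 0 + 5 = 5. Next multiple of 6 is 6 (not reached); still 0 fragment(s).
Step 2: advance 2 -> fork_pos = 5 + 2 = 7. Reached multiple(s) of 6: 6 -> fragment 1 completed (1 total).
Step 3: advance 5 -> fork_pos = 7 + 5 = 12. Reached multiple(s) of 6: 12 -> fragment 2 completed (2 total).
Step 4: advance 1 -> fork_pos = 12 + 1 = 13. Next multiple of 6 is 18 (not reached); still 2 fragment(s).
Step 5: advance 7 -> fork_pos = 13 + 7 = 20. Reached multiple(s) of 6: 18 -> fragment 3 completed (3 total).
Step 6: advance 6 -> fork_pos = 20 + 6 = 26. Reached multiple(s) of 6: 24 -> fragment 4 completed (4 total).
Check: final fork_pos = 26; the multiples of 6 that are <= 26 are 6..24 -> 26 // 6 = 4 completed fragment(s).

Answer: 4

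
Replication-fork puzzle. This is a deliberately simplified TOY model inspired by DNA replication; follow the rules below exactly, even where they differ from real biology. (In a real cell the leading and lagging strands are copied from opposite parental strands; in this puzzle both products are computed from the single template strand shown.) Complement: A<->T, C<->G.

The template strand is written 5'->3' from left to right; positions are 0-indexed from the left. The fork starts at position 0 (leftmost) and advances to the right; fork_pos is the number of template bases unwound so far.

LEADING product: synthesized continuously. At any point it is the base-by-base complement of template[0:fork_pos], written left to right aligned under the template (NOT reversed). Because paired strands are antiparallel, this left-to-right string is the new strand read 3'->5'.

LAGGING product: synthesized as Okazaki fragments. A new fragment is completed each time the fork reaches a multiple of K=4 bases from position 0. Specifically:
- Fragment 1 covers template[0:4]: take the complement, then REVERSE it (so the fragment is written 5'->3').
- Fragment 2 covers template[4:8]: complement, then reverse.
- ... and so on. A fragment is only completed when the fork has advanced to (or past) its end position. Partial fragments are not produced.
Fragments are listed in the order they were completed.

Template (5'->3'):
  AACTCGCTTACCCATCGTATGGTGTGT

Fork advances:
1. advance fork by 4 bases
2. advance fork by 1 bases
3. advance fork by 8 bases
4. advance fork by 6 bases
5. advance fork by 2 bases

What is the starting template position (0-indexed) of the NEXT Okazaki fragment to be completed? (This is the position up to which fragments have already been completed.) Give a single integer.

Step 1: advance 4 -> fork_pos = 0 + 4 = 4. Reached multiple(s) of 4: 4 -> fragment 1 completed (1 total).
Step 2: advance 1 -> fork_pos = 4 + 1 = 5. Next multiple of 4 is 8 (not reached); still 1 fragment(s).
Step 3: advance 8 -> fork_pos = 5 + 8 = 13. Reached multiple(s) of 4: 8, 12 -> fragments 2-3 completed (3 total).
Step 4: advance 6 -> fork_pos = 13 + 6 = 19. Reached multiple(s) of 4: 16 -> fragment 4 completed (4 total).
Step 5: advance 2 -> fork_pos = 19 + 2 = 21. Reached multiple(s) of 4: 20 -> fragment 5 completed (5 total).
5 fragment(s) completed, covering template[0:20] (5 x 4 = 20). The next fragment, fragment 6, covers template[20:24], so it starts at position 20.

Answer: 20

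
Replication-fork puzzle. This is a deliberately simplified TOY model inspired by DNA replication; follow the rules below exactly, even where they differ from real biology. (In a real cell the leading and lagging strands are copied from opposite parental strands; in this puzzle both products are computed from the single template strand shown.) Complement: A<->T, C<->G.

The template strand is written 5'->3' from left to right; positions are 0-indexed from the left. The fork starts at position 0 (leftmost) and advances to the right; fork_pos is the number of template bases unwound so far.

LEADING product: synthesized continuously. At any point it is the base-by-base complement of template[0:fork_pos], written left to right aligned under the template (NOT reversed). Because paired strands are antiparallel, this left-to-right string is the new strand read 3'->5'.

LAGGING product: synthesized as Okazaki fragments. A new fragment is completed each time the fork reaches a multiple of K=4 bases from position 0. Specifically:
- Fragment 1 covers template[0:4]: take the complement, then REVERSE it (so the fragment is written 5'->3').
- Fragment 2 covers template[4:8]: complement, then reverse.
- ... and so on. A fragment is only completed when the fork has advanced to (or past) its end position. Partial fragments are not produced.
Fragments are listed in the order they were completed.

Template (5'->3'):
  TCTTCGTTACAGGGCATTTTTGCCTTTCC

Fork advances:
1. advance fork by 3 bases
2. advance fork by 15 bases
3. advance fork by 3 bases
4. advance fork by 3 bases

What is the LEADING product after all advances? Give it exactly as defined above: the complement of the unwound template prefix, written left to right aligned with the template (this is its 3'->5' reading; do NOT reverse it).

Step 1: advance 3 -> fork_pos = 0 + 3 = 3.
Step 2: advance 15 -> fork_pos = 3 + 15 = 18.
Step 3: advance 3 -> fork_pos = 18 + 3 = 21.
Step 4: advance 3 -> fork_pos = 21 + 3 = 24.
Unwound prefix: template[0:24] = TCTTCGTTACAGGGCATTTTTGCC
Complement it base by base (A<->T, C<->G), keeping left-to-right order:
  [0:5] TCTTC -> AGAAG
  [5:10] GTTAC -> CAATG
  [10:15] AGGGC -> TCCCG
  [15:20] ATTTT -> TAAAA
  [20:24] TGCC -> ACGG
Concatenate: AGAAGCAATGTCCCGTAAAAACGG (length 24; written aligned with the template, i.e. 3'->5').

Answer: AGAAGCAATGTCCCGTAAAAACGG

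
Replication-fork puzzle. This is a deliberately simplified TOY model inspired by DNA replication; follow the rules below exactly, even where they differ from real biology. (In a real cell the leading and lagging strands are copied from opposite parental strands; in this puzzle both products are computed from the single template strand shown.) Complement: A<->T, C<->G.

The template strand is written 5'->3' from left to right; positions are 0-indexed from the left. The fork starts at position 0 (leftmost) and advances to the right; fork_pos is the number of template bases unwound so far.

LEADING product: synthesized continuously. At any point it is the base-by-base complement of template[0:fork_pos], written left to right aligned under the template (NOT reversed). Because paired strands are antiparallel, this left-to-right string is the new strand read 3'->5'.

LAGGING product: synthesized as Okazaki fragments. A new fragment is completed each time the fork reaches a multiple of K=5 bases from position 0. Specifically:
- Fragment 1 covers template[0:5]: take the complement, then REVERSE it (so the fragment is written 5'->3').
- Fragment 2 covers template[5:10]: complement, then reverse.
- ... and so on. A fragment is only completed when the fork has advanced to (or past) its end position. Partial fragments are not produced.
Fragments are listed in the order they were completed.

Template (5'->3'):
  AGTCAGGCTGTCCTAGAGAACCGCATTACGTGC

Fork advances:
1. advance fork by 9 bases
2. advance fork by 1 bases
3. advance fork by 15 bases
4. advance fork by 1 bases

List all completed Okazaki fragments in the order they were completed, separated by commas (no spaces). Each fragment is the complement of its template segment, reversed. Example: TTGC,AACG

Step 1: advance 9 -> fork_pos = 0 + 9 = 9. Reached multiple(s) of 5: 5 -> fragment 1 completed (1 total).
Step 2: advance 1 -> fork_pos = 9 + 1 = 10. Reached multiple(s) of 5: 10 -> fragment 2 completed (2 total).
Step 3: advance 15 -> fork_pos = 10 + 15 = 25. Reached multiple(s) of 5: 15, 20, 25 -> fragments 3-5 completed (5 total).
Step 4: advance 1 -> fork_pos = 25 + 1 = 26. Next multiple of 5 is 30 (not reached); still 5 fragment(s).
Final fork_pos = 26, so 5 fragment(s) are complete. Build each: template segment -> complement -> reverse.
Fragment 1: template[0:5] = AGTCA -> complement TCAGT -> reversed TGACT
Fragment 2: template[5:10] = GGCTG -> complement CCGAC -> reversed CAGCC
Fragment 3: template[10:15] = TCCTA -> complement AGGAT -> reversed TAGGA
Fragment 4: template[15:20] = GAGAA -> complement CTCTT -> reversed TTCTC
Fragment 5: template[20:25] = CCGCA -> complement GGCGT -> reversed TGCGG

Answer: TGACT,CAGCC,TAGGA,TTCTC,TGCGG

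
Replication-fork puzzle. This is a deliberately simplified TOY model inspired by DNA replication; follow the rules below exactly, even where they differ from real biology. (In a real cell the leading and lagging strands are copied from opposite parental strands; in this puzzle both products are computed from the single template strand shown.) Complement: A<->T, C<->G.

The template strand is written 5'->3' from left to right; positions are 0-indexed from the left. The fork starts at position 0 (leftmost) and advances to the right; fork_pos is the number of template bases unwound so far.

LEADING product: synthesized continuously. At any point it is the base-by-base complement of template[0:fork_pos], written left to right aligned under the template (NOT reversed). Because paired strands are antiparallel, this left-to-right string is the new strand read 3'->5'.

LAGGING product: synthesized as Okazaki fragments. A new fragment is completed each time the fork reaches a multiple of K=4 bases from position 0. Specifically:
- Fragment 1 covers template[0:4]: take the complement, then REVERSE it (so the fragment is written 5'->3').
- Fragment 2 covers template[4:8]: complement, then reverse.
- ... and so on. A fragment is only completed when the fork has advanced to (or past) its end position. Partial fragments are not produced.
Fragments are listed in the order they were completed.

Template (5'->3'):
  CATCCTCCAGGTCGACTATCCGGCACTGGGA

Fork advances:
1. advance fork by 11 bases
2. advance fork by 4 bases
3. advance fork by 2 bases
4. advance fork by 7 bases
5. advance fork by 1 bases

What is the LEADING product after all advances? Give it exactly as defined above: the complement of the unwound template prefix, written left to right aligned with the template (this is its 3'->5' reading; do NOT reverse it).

Step 1: advance 11 -> fork_pos = 0 + 11 = 11.
Step 2: advance 4 -> fork_pos = 11 + 4 = 15.
Step 3: advance 2 -> fork_pos = 15 + 2 = 17.
Step 4: advance 7 -> fork_pos = 17 + 7 = 24.
Step 5: advance 1 -> fork_pos = 24 + 1 = 25.
Unwound prefix: template[0:25] = CATCCTCCAGGTCGACTATCCGGCA
Complement it base by base (A<->T, C<->G), keeping left-to-right order:
  [0:5] CATCC -> GTAGG
  [5:10] TCCAG -> AGGTC
  [10:15] GTCGA -> CAGCT
  [15:20] CTATC -> GATAG
  [20:25] CGGCA -> GCCGT
Concatenate: GTAGGAGGTCCAGCTGATAGGCCGT (length 25; written aligned with the template, i.e. 3'->5').

Answer: GTAGGAGGTCCAGCTGATAGGCCGT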